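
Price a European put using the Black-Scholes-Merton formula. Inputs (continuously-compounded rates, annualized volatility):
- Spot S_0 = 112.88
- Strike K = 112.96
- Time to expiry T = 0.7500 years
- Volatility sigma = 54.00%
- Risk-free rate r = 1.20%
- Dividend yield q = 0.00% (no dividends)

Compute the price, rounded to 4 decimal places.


d1 = (ln(S/K) + (r - q + 0.5*sigma^2) * T) / (sigma * sqrt(T)) = 0.25155693
d2 = d1 - sigma * sqrt(T) = -0.21609679
exp(-rT) = 0.99104038; exp(-qT) = 1.00000000
P = K * exp(-rT) * N(-d2) - S_0 * exp(-qT) * N(-d1)
N(-d1) = 0.40069178; N(-d2) = 0.58554385
P = 112.9600 * 0.99104038 * 0.58554385 - 112.8800 * 1.00000000 * 0.40069178 = 20.3203

Answer: Price = 20.3203


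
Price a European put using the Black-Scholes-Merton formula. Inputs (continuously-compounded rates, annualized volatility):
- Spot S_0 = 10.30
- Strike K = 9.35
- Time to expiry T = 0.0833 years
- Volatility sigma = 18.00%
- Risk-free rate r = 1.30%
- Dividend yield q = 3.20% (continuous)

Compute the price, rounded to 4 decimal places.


Answer: Price = 0.0067

Derivation:
d1 = (ln(S/K) + (r - q + 0.5*sigma^2) * T) / (sigma * sqrt(T)) = 1.85817537
d2 = d1 - sigma * sqrt(T) = 1.80622424
exp(-rT) = 0.99891769; exp(-qT) = 0.99733795
P = K * exp(-rT) * N(-d2) - S_0 * exp(-qT) * N(-d1)
N(-d1) = 0.03157206; N(-d2) = 0.03544166
P = 9.3500 * 0.99891769 * 0.03544166 - 10.3000 * 0.99733795 * 0.03157206 = 0.0067


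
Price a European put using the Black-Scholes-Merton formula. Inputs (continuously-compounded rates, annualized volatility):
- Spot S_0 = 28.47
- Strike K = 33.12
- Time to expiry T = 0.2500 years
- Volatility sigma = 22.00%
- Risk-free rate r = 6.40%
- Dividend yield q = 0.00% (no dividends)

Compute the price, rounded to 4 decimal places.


Answer: Price = 4.3009

Derivation:
d1 = (ln(S/K) + (r - q + 0.5*sigma^2) * T) / (sigma * sqrt(T)) = -1.17487662
d2 = d1 - sigma * sqrt(T) = -1.28487662
exp(-rT) = 0.98412732; exp(-qT) = 1.00000000
P = K * exp(-rT) * N(-d2) - S_0 * exp(-qT) * N(-d1)
N(-d1) = 0.87997796; N(-d2) = 0.90058230
P = 33.1200 * 0.98412732 * 0.90058230 - 28.4700 * 1.00000000 * 0.87997796 = 4.3009


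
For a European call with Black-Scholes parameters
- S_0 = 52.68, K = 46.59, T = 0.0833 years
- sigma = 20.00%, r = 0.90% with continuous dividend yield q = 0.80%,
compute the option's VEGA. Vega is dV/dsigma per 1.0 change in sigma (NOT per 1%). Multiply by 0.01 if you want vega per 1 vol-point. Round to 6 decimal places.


d1 = 2.1585540880; d2 = 2.1008306092
phi(d1) = 0.0388278926; exp(-qT) = 0.9993338220; exp(-rT) = 0.9992505810
Vega = S * exp(-qT) * phi(d1) * sqrt(T) = 52.6800 * 0.9993338220 * 0.0388278926 * 0.2886173938 = 0.589960

Answer: Vega = 0.589960


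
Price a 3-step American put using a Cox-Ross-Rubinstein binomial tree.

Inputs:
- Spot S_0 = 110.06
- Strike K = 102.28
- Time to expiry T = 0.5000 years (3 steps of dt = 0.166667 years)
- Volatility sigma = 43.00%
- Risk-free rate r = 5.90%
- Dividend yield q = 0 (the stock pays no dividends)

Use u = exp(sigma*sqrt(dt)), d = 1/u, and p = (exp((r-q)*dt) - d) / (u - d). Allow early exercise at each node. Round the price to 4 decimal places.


Answer: Price = V(0,0) = 8.9570

Derivation:
dt = T/N = 0.166667
u = exp(sigma*sqrt(dt)) = 1.191898; d = 1/u = 0.838998
p = (exp((r-q)*dt) - d) / (u - d) = 0.484228
Discount per step: exp(-r*dt) = 0.990215
Stock lattice S(k, i) with i counting down-moves:
  k=0: S(0,0) = 110.0600
  k=1: S(1,0) = 131.1803; S(1,1) = 92.3401
  k=2: S(2,0) = 156.3535; S(2,1) = 110.0600; S(2,2) = 77.4732
  k=3: S(3,0) = 186.3573; S(3,1) = 131.1803; S(3,2) = 92.3401; S(3,3) = 64.9999
Terminal payoffs V(N, i) = max(K - S_T, 0):
  V(3,0) = 0.000000; V(3,1) = 0.000000; V(3,2) = 9.939862; V(3,3) = 37.280123
Backward induction: V(k, i) = exp(-r*dt) * [p * V(k+1, i) + (1-p) * V(k+1, i+1)]; then take max(V_cont, immediate exercise) for American.
  V(2,0) = exp(-r*dt) * [p*0.000000 + (1-p)*0.000000] = 0.000000; exercise = 0.000000; V(2,0) = max -> 0.000000
  V(2,1) = exp(-r*dt) * [p*0.000000 + (1-p)*9.939862] = 5.076542; exercise = 0.000000; V(2,1) = max -> 5.076542
  V(2,2) = exp(-r*dt) * [p*9.939862 + (1-p)*37.280123] = 23.805970; exercise = 24.806794; V(2,2) = max -> 24.806794
  V(1,0) = exp(-r*dt) * [p*0.000000 + (1-p)*5.076542] = 2.592720; exercise = 0.000000; V(1,0) = max -> 2.592720
  V(1,1) = exp(-r*dt) * [p*5.076542 + (1-p)*24.806794] = 15.103612; exercise = 9.939862; V(1,1) = max -> 15.103612
  V(0,0) = exp(-r*dt) * [p*2.592720 + (1-p)*15.103612] = 8.956982; exercise = 0.000000; V(0,0) = max -> 8.956982


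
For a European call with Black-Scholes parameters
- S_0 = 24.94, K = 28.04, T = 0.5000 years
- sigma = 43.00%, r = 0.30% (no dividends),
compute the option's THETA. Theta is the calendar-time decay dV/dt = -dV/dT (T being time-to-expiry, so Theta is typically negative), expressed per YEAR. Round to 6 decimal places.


Answer: Theta = -2.972345

Derivation:
d1 = -0.2283597137; d2 = -0.5324156296
phi(d1) = 0.3886746687; exp(-qT) = 1.0000000000; exp(-rT) = 0.9985011244
Theta = -S*exp(-qT)*phi(d1)*sigma/(2*sqrt(T)) - r*K*exp(-rT)*N(d2) + q*S*exp(-qT)*N(d1)
N(d1) = 0.4096833029; N(d2) = 0.2972190812; sqrt(T) = 0.7071067812
Term 1 = -24.9400 * 1.0000000000 * 0.3886746687 * 0.4300 / (2 * 0.7071067812) = -2.9473800796
Term 2 = -0.0030 * 28.0400 * 0.9985011244 * 0.2972190812 = -0.0249645941
Term 3 = 0 (no dividend yield, q = 0)
Theta = -2.9473800796 + (-0.0249645941) + (0.0000000000) = -2.972345


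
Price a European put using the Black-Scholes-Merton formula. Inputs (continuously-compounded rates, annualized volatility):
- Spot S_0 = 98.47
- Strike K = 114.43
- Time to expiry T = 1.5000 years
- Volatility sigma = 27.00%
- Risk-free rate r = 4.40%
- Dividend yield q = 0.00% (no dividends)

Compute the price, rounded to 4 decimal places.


Answer: Price = 18.2564

Derivation:
d1 = (ln(S/K) + (r - q + 0.5*sigma^2) * T) / (sigma * sqrt(T)) = -0.08931973
d2 = d1 - sigma * sqrt(T) = -0.42000085
exp(-rT) = 0.93613086; exp(-qT) = 1.00000000
P = K * exp(-rT) * N(-d2) - S_0 * exp(-qT) * N(-d1)
N(-d1) = 0.53558609; N(-d2) = 0.66275758
P = 114.4300 * 0.93613086 * 0.66275758 - 98.4700 * 1.00000000 * 0.53558609 = 18.2564


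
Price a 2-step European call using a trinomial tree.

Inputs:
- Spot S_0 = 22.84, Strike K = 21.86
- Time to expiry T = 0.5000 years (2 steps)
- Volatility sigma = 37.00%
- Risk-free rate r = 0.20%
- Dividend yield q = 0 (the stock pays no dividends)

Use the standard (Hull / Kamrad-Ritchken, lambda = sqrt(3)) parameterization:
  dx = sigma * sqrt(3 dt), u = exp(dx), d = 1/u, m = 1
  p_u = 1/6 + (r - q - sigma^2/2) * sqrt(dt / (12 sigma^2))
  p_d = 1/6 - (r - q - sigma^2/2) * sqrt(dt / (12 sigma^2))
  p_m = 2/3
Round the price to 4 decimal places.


dt = T/N = 0.250000; dx = sigma*sqrt(3*dt) = 0.320429
u = exp(dx) = 1.377719; d = 1/u = 0.725837
p_u = 0.140744, p_m = 0.666667, p_d = 0.192589
Discount per step: exp(-r*dt) = 0.999500
Stock lattice S(k, j) with j the centered position index:
  k=0: S(0,+0) = 22.8400
  k=1: S(1,-1) = 16.5781; S(1,+0) = 22.8400; S(1,+1) = 31.4671
  k=2: S(2,-2) = 12.0330; S(2,-1) = 16.5781; S(2,+0) = 22.8400; S(2,+1) = 31.4671; S(2,+2) = 43.3528
Terminal payoffs V(N, j) = max(S_T - K, 0):
  V(2,-2) = 0.000000; V(2,-1) = 0.000000; V(2,+0) = 0.980000; V(2,+1) = 9.607107; V(2,+2) = 21.492839
Backward induction: V(k, j) = exp(-r*dt) * [p_u * V(k+1, j+1) + p_m * V(k+1, j) + p_d * V(k+1, j-1)]
  V(1,-1) = exp(-r*dt) * [p_u*0.980000 + p_m*0.000000 + p_d*0.000000] = 0.137861
  V(1,+0) = exp(-r*dt) * [p_u*9.607107 + p_m*0.980000 + p_d*0.000000] = 2.004478
  V(1,+1) = exp(-r*dt) * [p_u*21.492839 + p_m*9.607107 + p_d*0.980000] = 9.613664
  V(0,+0) = exp(-r*dt) * [p_u*9.613664 + p_m*2.004478 + p_d*0.137861] = 2.714581

Answer: Price = V(0,0) = 2.7146


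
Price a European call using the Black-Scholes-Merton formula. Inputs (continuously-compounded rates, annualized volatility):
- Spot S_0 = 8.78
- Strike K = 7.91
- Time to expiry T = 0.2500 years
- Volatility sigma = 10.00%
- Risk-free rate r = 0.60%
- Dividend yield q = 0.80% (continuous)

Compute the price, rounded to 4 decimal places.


Answer: Price = 0.8672

Derivation:
d1 = (ln(S/K) + (r - q + 0.5*sigma^2) * T) / (sigma * sqrt(T)) = 2.10197252
d2 = d1 - sigma * sqrt(T) = 2.05197252
exp(-rT) = 0.99850112; exp(-qT) = 0.99800200
C = S_0 * exp(-qT) * N(d1) - K * exp(-rT) * N(d2)
N(d1) = 0.98222216; N(d2) = 0.97991383
C = 8.7800 * 0.99800200 * 0.98222216 - 7.9100 * 0.99850112 * 0.97991383 = 0.8672


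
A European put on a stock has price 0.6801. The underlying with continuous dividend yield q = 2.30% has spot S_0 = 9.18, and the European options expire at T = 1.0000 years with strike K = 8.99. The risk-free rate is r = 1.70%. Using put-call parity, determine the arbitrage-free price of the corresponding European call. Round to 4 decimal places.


Answer: Call price = 0.8129

Derivation:
Put-call parity: C - P = S_0 * exp(-qT) - K * exp(-rT).
S_0 * exp(-qT) = 9.1800 * 0.97726248 = 8.97126960
K * exp(-rT) = 8.9900 * 0.98314368 = 8.83846172
C = P + S*exp(-qT) - K*exp(-rT)
C = 0.6801 + 8.97126960 - 8.83846172 = 0.8129


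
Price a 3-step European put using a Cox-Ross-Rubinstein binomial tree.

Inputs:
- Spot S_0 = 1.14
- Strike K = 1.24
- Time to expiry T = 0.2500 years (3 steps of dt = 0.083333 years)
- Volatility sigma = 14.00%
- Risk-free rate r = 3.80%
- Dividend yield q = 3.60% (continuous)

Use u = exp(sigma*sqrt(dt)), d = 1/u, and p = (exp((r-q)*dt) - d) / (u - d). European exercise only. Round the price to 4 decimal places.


dt = T/N = 0.083333
u = exp(sigma*sqrt(dt)) = 1.041242; d = 1/u = 0.960391
p = (exp((r-q)*dt) - d) / (u - d) = 0.491959
Discount per step: exp(-r*dt) = 0.996838
Stock lattice S(k, i) with i counting down-moves:
  k=0: S(0,0) = 1.1400
  k=1: S(1,0) = 1.1870; S(1,1) = 1.0948
  k=2: S(2,0) = 1.2360; S(2,1) = 1.1400; S(2,2) = 1.0515
  k=3: S(3,0) = 1.2869; S(3,1) = 1.1870; S(3,2) = 1.0948; S(3,3) = 1.0098
Terminal payoffs V(N, i) = max(K - S_T, 0):
  V(3,0) = 0.000000; V(3,1) = 0.052984; V(3,2) = 0.145154; V(3,3) = 0.230167
Backward induction: V(k, i) = exp(-r*dt) * [p * V(k+1, i) + (1-p) * V(k+1, i+1)].
  V(2,0) = exp(-r*dt) * [p*0.000000 + (1-p)*0.052984] = 0.026833
  V(2,1) = exp(-r*dt) * [p*0.052984 + (1-p)*0.145154] = 0.099494
  V(2,2) = exp(-r*dt) * [p*0.145154 + (1-p)*0.230167] = 0.187749
  V(1,0) = exp(-r*dt) * [p*0.026833 + (1-p)*0.099494] = 0.063546
  V(1,1) = exp(-r*dt) * [p*0.099494 + (1-p)*0.187749] = 0.143875
  V(0,0) = exp(-r*dt) * [p*0.063546 + (1-p)*0.143875] = 0.104027

Answer: Price = V(0,0) = 0.1040


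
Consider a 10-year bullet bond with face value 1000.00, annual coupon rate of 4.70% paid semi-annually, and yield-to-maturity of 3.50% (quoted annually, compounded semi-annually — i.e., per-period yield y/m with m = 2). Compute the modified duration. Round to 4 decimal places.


Answer: Modified duration = 8.0568

Derivation:
Coupon per period c = face * coupon_rate / m = 23.500000
Periods per year m = 2; per-period yield y/m = 0.017500
Number of cashflows N = 20
Cashflows (t years, CF_t, discount factor 1/(1+y/m)^(m*t), PV):
  t = 0.5000: CF_t = 23.500000, DF = 0.982801, PV = 23.095823
  t = 1.0000: CF_t = 23.500000, DF = 0.965898, PV = 22.698598
  t = 1.5000: CF_t = 23.500000, DF = 0.949285, PV = 22.308204
  t = 2.0000: CF_t = 23.500000, DF = 0.932959, PV = 21.924525
  t = 2.5000: CF_t = 23.500000, DF = 0.916913, PV = 21.547445
  t = 3.0000: CF_t = 23.500000, DF = 0.901143, PV = 21.176850
  t = 3.5000: CF_t = 23.500000, DF = 0.885644, PV = 20.812629
  t = 4.0000: CF_t = 23.500000, DF = 0.870412, PV = 20.454672
  t = 4.5000: CF_t = 23.500000, DF = 0.855441, PV = 20.102872
  t = 5.0000: CF_t = 23.500000, DF = 0.840729, PV = 19.757122
  t = 5.5000: CF_t = 23.500000, DF = 0.826269, PV = 19.417319
  t = 6.0000: CF_t = 23.500000, DF = 0.812058, PV = 19.083360
  t = 6.5000: CF_t = 23.500000, DF = 0.798091, PV = 18.755145
  t = 7.0000: CF_t = 23.500000, DF = 0.784365, PV = 18.432575
  t = 7.5000: CF_t = 23.500000, DF = 0.770875, PV = 18.115553
  t = 8.0000: CF_t = 23.500000, DF = 0.757616, PV = 17.803983
  t = 8.5000: CF_t = 23.500000, DF = 0.744586, PV = 17.497772
  t = 9.0000: CF_t = 23.500000, DF = 0.731780, PV = 17.196828
  t = 9.5000: CF_t = 23.500000, DF = 0.719194, PV = 16.901059
  t = 10.0000: CF_t = 1023.500000, DF = 0.706825, PV = 723.434955
Price P = sum_t PV_t = 1100.517288
First compute Macaulay numerator sum_t t * PV_t:
  t * PV_t at t = 0.5000: 11.547912
  t * PV_t at t = 1.0000: 22.698598
  t * PV_t at t = 1.5000: 33.462306
  t * PV_t at t = 2.0000: 43.849050
  t * PV_t at t = 2.5000: 53.868612
  t * PV_t at t = 3.0000: 63.530549
  t * PV_t at t = 3.5000: 72.844201
  t * PV_t at t = 4.0000: 81.818688
  t * PV_t at t = 4.5000: 90.462923
  t * PV_t at t = 5.0000: 98.785610
  t * PV_t at t = 5.5000: 106.795254
  t * PV_t at t = 6.0000: 114.500161
  t * PV_t at t = 6.5000: 121.908443
  t * PV_t at t = 7.0000: 129.028026
  t * PV_t at t = 7.5000: 135.866647
  t * PV_t at t = 8.0000: 142.431866
  t * PV_t at t = 8.5000: 148.731064
  t * PV_t at t = 9.0000: 154.771449
  t * PV_t at t = 9.5000: 160.560062
  t * PV_t at t = 10.0000: 7234.349547
Macaulay duration D = 9021.810967 / 1100.517288 = 8.197791
Modified duration = D / (1 + y/m) = 8.197791 / (1 + 0.017500) = 8.056797


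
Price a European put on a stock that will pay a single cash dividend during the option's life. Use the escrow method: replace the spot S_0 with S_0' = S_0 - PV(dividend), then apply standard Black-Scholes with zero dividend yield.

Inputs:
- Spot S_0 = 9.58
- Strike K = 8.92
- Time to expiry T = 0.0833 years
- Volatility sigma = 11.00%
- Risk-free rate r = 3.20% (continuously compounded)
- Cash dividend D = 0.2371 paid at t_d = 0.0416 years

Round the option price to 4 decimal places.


Answer: Price = 0.0077

Derivation:
PV(D) = D * exp(-r * t_d) = 0.2371 * 0.99866969 = 0.23678458
S_0' = S_0 - PV(D) = 9.5800 - 0.23678458 = 9.34321542
d1 = (ln(S_0'/K) + (r + sigma^2/2)*T) / (sigma*sqrt(T)) = 1.55991589
d2 = d1 - sigma*sqrt(T) = 1.52816798
exp(-rT) = 0.99733795
N(-d1) = 0.05938988; N(-d2) = 0.06323542
P = K * exp(-rT) * N(-d2) - S_0' * N(-d1) = 8.9200 * 0.99733795 * 0.06323542 - 9.34321542 * 0.05938988 = 0.0077


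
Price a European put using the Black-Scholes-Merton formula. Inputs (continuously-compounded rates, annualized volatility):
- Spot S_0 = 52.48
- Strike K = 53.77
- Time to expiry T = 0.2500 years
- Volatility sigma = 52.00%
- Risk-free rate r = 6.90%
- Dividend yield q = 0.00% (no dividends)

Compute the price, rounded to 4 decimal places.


Answer: Price = 5.6345

Derivation:
d1 = (ln(S/K) + (r - q + 0.5*sigma^2) * T) / (sigma * sqrt(T)) = 0.10294790
d2 = d1 - sigma * sqrt(T) = -0.15705210
exp(-rT) = 0.98289793; exp(-qT) = 1.00000000
P = K * exp(-rT) * N(-d2) - S_0 * exp(-qT) * N(-d1)
N(-d1) = 0.45900216; N(-d2) = 0.56239811
P = 53.7700 * 0.98289793 * 0.56239811 - 52.4800 * 1.00000000 * 0.45900216 = 5.6345


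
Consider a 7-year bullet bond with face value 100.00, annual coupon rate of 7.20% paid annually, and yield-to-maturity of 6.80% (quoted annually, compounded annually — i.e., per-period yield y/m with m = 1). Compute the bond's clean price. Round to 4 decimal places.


Answer: Price = 102.1708

Derivation:
Coupon per period c = face * coupon_rate / m = 7.200000
Periods per year m = 1; per-period yield y/m = 0.068000
Number of cashflows N = 7
Cashflows (t years, CF_t, discount factor 1/(1+y/m)^(m*t), PV):
  t = 1.0000: CF_t = 7.200000, DF = 0.936330, PV = 6.741573
  t = 2.0000: CF_t = 7.200000, DF = 0.876713, PV = 6.312334
  t = 3.0000: CF_t = 7.200000, DF = 0.820892, PV = 5.910425
  t = 4.0000: CF_t = 7.200000, DF = 0.768626, PV = 5.534106
  t = 5.0000: CF_t = 7.200000, DF = 0.719687, PV = 5.181747
  t = 6.0000: CF_t = 7.200000, DF = 0.673864, PV = 4.851823
  t = 7.0000: CF_t = 107.200000, DF = 0.630959, PV = 67.638819
Price P = sum_t PV_t = 102.170829


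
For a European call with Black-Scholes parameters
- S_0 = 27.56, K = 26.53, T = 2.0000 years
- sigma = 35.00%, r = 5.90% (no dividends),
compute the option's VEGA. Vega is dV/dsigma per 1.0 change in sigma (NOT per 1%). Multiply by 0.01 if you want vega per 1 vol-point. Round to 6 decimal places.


Answer: Vega = 13.271365

Derivation:
d1 = 0.5628353361; d2 = 0.0678605893
phi(d1) = 0.3405033411; exp(-qT) = 1.0000000000; exp(-rT) = 0.8886960526
Vega = S * exp(-qT) * phi(d1) * sqrt(T) = 27.5600 * 1.0000000000 * 0.3405033411 * 1.4142135624 = 13.271365


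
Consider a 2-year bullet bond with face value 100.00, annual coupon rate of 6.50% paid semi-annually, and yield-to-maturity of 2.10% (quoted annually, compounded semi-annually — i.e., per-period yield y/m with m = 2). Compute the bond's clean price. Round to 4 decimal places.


Answer: Price = 108.5738

Derivation:
Coupon per period c = face * coupon_rate / m = 3.250000
Periods per year m = 2; per-period yield y/m = 0.010500
Number of cashflows N = 4
Cashflows (t years, CF_t, discount factor 1/(1+y/m)^(m*t), PV):
  t = 0.5000: CF_t = 3.250000, DF = 0.989609, PV = 3.216230
  t = 1.0000: CF_t = 3.250000, DF = 0.979326, PV = 3.182810
  t = 1.5000: CF_t = 3.250000, DF = 0.969150, PV = 3.149738
  t = 2.0000: CF_t = 103.250000, DF = 0.959080, PV = 99.024986
Price P = sum_t PV_t = 108.573763


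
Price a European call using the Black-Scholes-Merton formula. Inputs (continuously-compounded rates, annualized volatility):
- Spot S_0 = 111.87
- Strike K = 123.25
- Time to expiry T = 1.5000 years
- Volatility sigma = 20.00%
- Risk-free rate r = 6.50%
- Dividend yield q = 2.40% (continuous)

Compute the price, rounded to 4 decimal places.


d1 = (ln(S/K) + (r - q + 0.5*sigma^2) * T) / (sigma * sqrt(T)) = -0.02195286
d2 = d1 - sigma * sqrt(T) = -0.26690183
exp(-rT) = 0.90710234; exp(-qT) = 0.96464029
C = S_0 * exp(-qT) * N(d1) - K * exp(-rT) * N(d2)
N(d1) = 0.49124278; N(d2) = 0.39477237
C = 111.8700 * 0.96464029 * 0.49124278 - 123.2500 * 0.90710234 * 0.39477237 = 8.8764

Answer: Price = 8.8764


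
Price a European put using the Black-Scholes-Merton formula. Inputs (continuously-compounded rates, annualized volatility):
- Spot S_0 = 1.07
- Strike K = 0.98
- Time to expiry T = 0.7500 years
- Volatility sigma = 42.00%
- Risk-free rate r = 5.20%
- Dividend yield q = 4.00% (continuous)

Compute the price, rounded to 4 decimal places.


d1 = (ln(S/K) + (r - q + 0.5*sigma^2) * T) / (sigma * sqrt(T)) = 0.44816500
d2 = d1 - sigma * sqrt(T) = 0.08443433
exp(-rT) = 0.96175071; exp(-qT) = 0.97044553
P = K * exp(-rT) * N(-d2) - S_0 * exp(-qT) * N(-d1)
N(-d1) = 0.32701706; N(-d2) = 0.46635556
P = 0.9800 * 0.96175071 * 0.46635556 - 1.0700 * 0.97044553 * 0.32701706 = 0.1000

Answer: Price = 0.1000


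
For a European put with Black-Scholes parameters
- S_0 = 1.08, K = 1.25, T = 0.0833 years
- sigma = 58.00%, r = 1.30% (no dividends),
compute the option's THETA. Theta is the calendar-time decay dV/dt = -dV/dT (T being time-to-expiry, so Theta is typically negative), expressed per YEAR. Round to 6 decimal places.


Answer: Theta = -0.305143

Derivation:
d1 = -0.7830946663; d2 = -0.9504927547
phi(d1) = 0.2935940755; exp(-qT) = 1.0000000000; exp(-rT) = 0.9989176861
Theta = -S*exp(-qT)*phi(d1)*sigma/(2*sqrt(T)) + r*K*exp(-rT)*N(-d2) - q*S*exp(-qT)*N(-d1)
N(-d1) = 0.7832142385; N(-d2) = 0.8290690332; sqrt(T) = 0.2886173938
Term 1 = -1.0800 * 1.0000000000 * 0.2935940755 * 0.5800 / (2 * 0.2886173938) = -0.3186005640
Term 2 = 0.0130 * 1.2500 * 0.9989176861 * 0.8290690332 = 0.0134577905
Term 3 = 0 (no dividend yield, q = 0)
Theta = -0.3186005640 + (0.0134577905) + (0.0000000000) = -0.305143


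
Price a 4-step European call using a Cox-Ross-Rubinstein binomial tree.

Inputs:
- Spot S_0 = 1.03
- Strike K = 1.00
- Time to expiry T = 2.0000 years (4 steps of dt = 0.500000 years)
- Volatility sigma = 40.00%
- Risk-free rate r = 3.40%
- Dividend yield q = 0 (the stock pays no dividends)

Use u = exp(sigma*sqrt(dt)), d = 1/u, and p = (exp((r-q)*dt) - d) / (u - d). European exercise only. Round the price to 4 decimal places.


Answer: Price = V(0,0) = 0.2614

Derivation:
dt = T/N = 0.500000
u = exp(sigma*sqrt(dt)) = 1.326896; d = 1/u = 0.753638
p = (exp((r-q)*dt) - d) / (u - d) = 0.459666
Discount per step: exp(-r*dt) = 0.983144
Stock lattice S(k, i) with i counting down-moves:
  k=0: S(0,0) = 1.0300
  k=1: S(1,0) = 1.3667; S(1,1) = 0.7762
  k=2: S(2,0) = 1.8135; S(2,1) = 1.0300; S(2,2) = 0.5850
  k=3: S(3,0) = 2.4063; S(3,1) = 1.3667; S(3,2) = 0.7762; S(3,3) = 0.4409
  k=4: S(4,0) = 3.1929; S(4,1) = 1.8135; S(4,2) = 1.0300; S(4,3) = 0.5850; S(4,4) = 0.3323
Terminal payoffs V(N, i) = max(S_T - K, 0):
  V(4,0) = 2.192900; V(4,1) = 0.813474; V(4,2) = 0.030000; V(4,3) = 0.000000; V(4,4) = 0.000000
Backward induction: V(k, i) = exp(-r*dt) * [p * V(k+1, i) + (1-p) * V(k+1, i+1)].
  V(3,0) = exp(-r*dt) * [p*2.192900 + (1-p)*0.813474] = 1.423148
  V(3,1) = exp(-r*dt) * [p*0.813474 + (1-p)*0.030000] = 0.383560
  V(3,2) = exp(-r*dt) * [p*0.030000 + (1-p)*0.000000] = 0.013558
  V(3,3) = exp(-r*dt) * [p*0.000000 + (1-p)*0.000000] = 0.000000
  V(2,0) = exp(-r*dt) * [p*1.423148 + (1-p)*0.383560] = 0.846902
  V(2,1) = exp(-r*dt) * [p*0.383560 + (1-p)*0.013558] = 0.180539
  V(2,2) = exp(-r*dt) * [p*0.013558 + (1-p)*0.000000] = 0.006127
  V(1,0) = exp(-r*dt) * [p*0.846902 + (1-p)*0.180539] = 0.478637
  V(1,1) = exp(-r*dt) * [p*0.180539 + (1-p)*0.006127] = 0.084844
  V(0,0) = exp(-r*dt) * [p*0.478637 + (1-p)*0.084844] = 0.261376


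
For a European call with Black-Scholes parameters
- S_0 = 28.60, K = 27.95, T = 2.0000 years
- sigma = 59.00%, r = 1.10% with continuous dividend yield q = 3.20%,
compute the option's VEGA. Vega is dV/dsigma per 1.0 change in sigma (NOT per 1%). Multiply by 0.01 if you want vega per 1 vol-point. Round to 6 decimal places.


Answer: Vega = 14.002872

Derivation:
d1 = 0.3944092033; d2 = -0.4399767985
phi(d1) = 0.3690888629; exp(-qT) = 0.9380049995; exp(-rT) = 0.9782402351
Vega = S * exp(-qT) * phi(d1) * sqrt(T) = 28.6000 * 0.9380049995 * 0.3690888629 * 1.4142135624 = 14.002872


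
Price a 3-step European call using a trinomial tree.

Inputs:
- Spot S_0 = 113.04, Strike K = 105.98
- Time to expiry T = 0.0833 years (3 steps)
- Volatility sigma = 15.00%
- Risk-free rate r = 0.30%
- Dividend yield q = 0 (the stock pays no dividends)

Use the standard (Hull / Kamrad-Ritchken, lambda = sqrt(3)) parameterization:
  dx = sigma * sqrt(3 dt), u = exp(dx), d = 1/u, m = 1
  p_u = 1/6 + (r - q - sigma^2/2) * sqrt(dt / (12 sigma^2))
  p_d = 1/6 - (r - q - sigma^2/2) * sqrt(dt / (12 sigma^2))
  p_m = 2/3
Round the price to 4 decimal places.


dt = T/N = 0.027767; dx = sigma*sqrt(3*dt) = 0.043293
u = exp(dx) = 1.044243; d = 1/u = 0.957631
p_u = 0.164021, p_m = 0.666667, p_d = 0.169312
Discount per step: exp(-r*dt) = 0.999917
Stock lattice S(k, j) with j the centered position index:
  k=0: S(0,+0) = 113.0400
  k=1: S(1,-1) = 108.2506; S(1,+0) = 113.0400; S(1,+1) = 118.0413
  k=2: S(2,-2) = 103.6642; S(2,-1) = 108.2506; S(2,+0) = 113.0400; S(2,+1) = 118.0413; S(2,+2) = 123.2638
  k=3: S(3,-3) = 99.2720; S(3,-2) = 103.6642; S(3,-1) = 108.2506; S(3,+0) = 113.0400; S(3,+1) = 118.0413; S(3,+2) = 123.2638; S(3,+3) = 128.7174
Terminal payoffs V(N, j) = max(S_T - K, 0):
  V(3,-3) = 0.000000; V(3,-2) = 0.000000; V(3,-1) = 2.270624; V(3,+0) = 7.060000; V(3,+1) = 12.061275; V(3,+2) = 17.283822; V(3,+3) = 22.737434
Backward induction: V(k, j) = exp(-r*dt) * [p_u * V(k+1, j+1) + p_m * V(k+1, j) + p_d * V(k+1, j-1)]
  V(2,-2) = exp(-r*dt) * [p_u*2.270624 + p_m*0.000000 + p_d*0.000000] = 0.372399
  V(2,-1) = exp(-r*dt) * [p_u*7.060000 + p_m*2.270624 + p_d*0.000000] = 2.671515
  V(2,+0) = exp(-r*dt) * [p_u*12.061275 + p_m*7.060000 + p_d*2.270624] = 7.068825
  V(2,+1) = exp(-r*dt) * [p_u*17.283822 + p_m*12.061275 + p_d*7.060000] = 12.070099
  V(2,+2) = exp(-r*dt) * [p_u*22.737434 + p_m*17.283822 + p_d*12.061275] = 17.292647
  V(1,-1) = exp(-r*dt) * [p_u*7.068825 + p_m*2.671515 + p_d*0.372399] = 3.003247
  V(1,+0) = exp(-r*dt) * [p_u*12.070099 + p_m*7.068825 + p_d*2.671515] = 7.144025
  V(1,+1) = exp(-r*dt) * [p_u*17.292647 + p_m*12.070099 + p_d*7.068825] = 12.078923
  V(0,+0) = exp(-r*dt) * [p_u*12.078923 + p_m*7.144025 + p_d*3.003247] = 7.251763

Answer: Price = V(0,0) = 7.2518


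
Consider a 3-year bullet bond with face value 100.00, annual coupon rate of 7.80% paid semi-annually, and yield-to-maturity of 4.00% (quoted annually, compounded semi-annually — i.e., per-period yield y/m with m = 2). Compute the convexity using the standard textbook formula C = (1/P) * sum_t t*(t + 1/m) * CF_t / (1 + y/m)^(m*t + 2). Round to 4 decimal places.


Answer: Convexity = 8.9634

Derivation:
Coupon per period c = face * coupon_rate / m = 3.900000
Periods per year m = 2; per-period yield y/m = 0.020000
Number of cashflows N = 6
Cashflows (t years, CF_t, discount factor 1/(1+y/m)^(m*t), PV):
  t = 0.5000: CF_t = 3.900000, DF = 0.980392, PV = 3.823529
  t = 1.0000: CF_t = 3.900000, DF = 0.961169, PV = 3.748558
  t = 1.5000: CF_t = 3.900000, DF = 0.942322, PV = 3.675057
  t = 2.0000: CF_t = 3.900000, DF = 0.923845, PV = 3.602997
  t = 2.5000: CF_t = 3.900000, DF = 0.905731, PV = 3.532350
  t = 3.0000: CF_t = 103.900000, DF = 0.887971, PV = 92.260227
Price P = sum_t PV_t = 110.642719
Convexity numerator sum_t t*(t + 1/m) * CF_t / (1+y/m)^(m*t + 2):
  t = 0.5000: term = 1.837529
  t = 1.0000: term = 5.404496
  t = 1.5000: term = 10.597050
  t = 2.0000: term = 17.315442
  t = 2.5000: term = 25.463885
  t = 3.0000: term = 931.115320
Convexity = (1/P) * sum = 991.733722 / 110.642719 = 8.963389


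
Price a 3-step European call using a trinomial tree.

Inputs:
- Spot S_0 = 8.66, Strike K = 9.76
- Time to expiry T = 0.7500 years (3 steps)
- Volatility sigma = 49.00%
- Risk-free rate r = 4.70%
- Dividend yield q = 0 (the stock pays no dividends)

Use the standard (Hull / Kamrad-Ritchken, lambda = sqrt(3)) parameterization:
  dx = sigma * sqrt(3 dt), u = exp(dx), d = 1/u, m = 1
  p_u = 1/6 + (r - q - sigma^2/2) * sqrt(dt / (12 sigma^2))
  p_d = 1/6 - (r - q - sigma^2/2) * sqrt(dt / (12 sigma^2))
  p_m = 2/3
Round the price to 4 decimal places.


Answer: Price = V(0,0) = 1.1783

Derivation:
dt = T/N = 0.250000; dx = sigma*sqrt(3*dt) = 0.424352
u = exp(dx) = 1.528600; d = 1/u = 0.654193
p_u = 0.145149, p_m = 0.666667, p_d = 0.188185
Discount per step: exp(-r*dt) = 0.988319
Stock lattice S(k, j) with j the centered position index:
  k=0: S(0,+0) = 8.6600
  k=1: S(1,-1) = 5.6653; S(1,+0) = 8.6600; S(1,+1) = 13.2377
  k=2: S(2,-2) = 3.7062; S(2,-1) = 5.6653; S(2,+0) = 8.6600; S(2,+1) = 13.2377; S(2,+2) = 20.2351
  k=3: S(3,-3) = 2.4246; S(3,-2) = 3.7062; S(3,-1) = 5.6653; S(3,+0) = 8.6600; S(3,+1) = 13.2377; S(3,+2) = 20.2351; S(3,+3) = 30.9314
Terminal payoffs V(N, j) = max(S_T - K, 0):
  V(3,-3) = 0.000000; V(3,-2) = 0.000000; V(3,-1) = 0.000000; V(3,+0) = 0.000000; V(3,+1) = 3.477678; V(3,+2) = 10.475118; V(3,+3) = 21.171407
Backward induction: V(k, j) = exp(-r*dt) * [p_u * V(k+1, j+1) + p_m * V(k+1, j) + p_d * V(k+1, j-1)]
  V(2,-2) = exp(-r*dt) * [p_u*0.000000 + p_m*0.000000 + p_d*0.000000] = 0.000000
  V(2,-1) = exp(-r*dt) * [p_u*0.000000 + p_m*0.000000 + p_d*0.000000] = 0.000000
  V(2,+0) = exp(-r*dt) * [p_u*3.477678 + p_m*0.000000 + p_d*0.000000] = 0.498884
  V(2,+1) = exp(-r*dt) * [p_u*10.475118 + p_m*3.477678 + p_d*0.000000] = 3.794058
  V(2,+2) = exp(-r*dt) * [p_u*21.171407 + p_m*10.475118 + p_d*3.477678] = 10.585742
  V(1,-1) = exp(-r*dt) * [p_u*0.498884 + p_m*0.000000 + p_d*0.000000] = 0.071566
  V(1,+0) = exp(-r*dt) * [p_u*3.794058 + p_m*0.498884 + p_d*0.000000] = 0.872973
  V(1,+1) = exp(-r*dt) * [p_u*10.585742 + p_m*3.794058 + p_d*0.498884] = 4.111168
  V(0,+0) = exp(-r*dt) * [p_u*4.111168 + p_m*0.872973 + p_d*0.071566] = 1.178254


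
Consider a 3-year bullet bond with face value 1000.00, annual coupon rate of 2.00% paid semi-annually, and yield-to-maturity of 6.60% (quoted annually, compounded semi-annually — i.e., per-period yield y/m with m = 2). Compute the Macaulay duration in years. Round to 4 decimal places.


Answer: Macaulay duration = 2.9206 years

Derivation:
Coupon per period c = face * coupon_rate / m = 10.000000
Periods per year m = 2; per-period yield y/m = 0.033000
Number of cashflows N = 6
Cashflows (t years, CF_t, discount factor 1/(1+y/m)^(m*t), PV):
  t = 0.5000: CF_t = 10.000000, DF = 0.968054, PV = 9.680542
  t = 1.0000: CF_t = 10.000000, DF = 0.937129, PV = 9.371290
  t = 1.5000: CF_t = 10.000000, DF = 0.907192, PV = 9.071916
  t = 2.0000: CF_t = 10.000000, DF = 0.878211, PV = 8.782107
  t = 2.5000: CF_t = 10.000000, DF = 0.850156, PV = 8.501555
  t = 3.0000: CF_t = 1010.000000, DF = 0.822997, PV = 831.226623
Price P = sum_t PV_t = 876.634033
Macaulay numerator sum_t t * PV_t:
  t * PV_t at t = 0.5000: 4.840271
  t * PV_t at t = 1.0000: 9.371290
  t * PV_t at t = 1.5000: 13.607874
  t * PV_t at t = 2.0000: 17.564214
  t * PV_t at t = 2.5000: 21.253889
  t * PV_t at t = 3.0000: 2493.679869
Macaulay duration D = (sum_t t * PV_t) / P = 2560.317407 / 876.634033 = 2.920623


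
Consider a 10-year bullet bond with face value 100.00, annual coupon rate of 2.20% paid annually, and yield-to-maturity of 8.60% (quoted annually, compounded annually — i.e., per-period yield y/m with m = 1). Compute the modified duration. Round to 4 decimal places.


Answer: Modified duration = 8.0318

Derivation:
Coupon per period c = face * coupon_rate / m = 2.200000
Periods per year m = 1; per-period yield y/m = 0.086000
Number of cashflows N = 10
Cashflows (t years, CF_t, discount factor 1/(1+y/m)^(m*t), PV):
  t = 1.0000: CF_t = 2.200000, DF = 0.920810, PV = 2.025783
  t = 2.0000: CF_t = 2.200000, DF = 0.847892, PV = 1.865362
  t = 3.0000: CF_t = 2.200000, DF = 0.780747, PV = 1.717644
  t = 4.0000: CF_t = 2.200000, DF = 0.718920, PV = 1.581624
  t = 5.0000: CF_t = 2.200000, DF = 0.661989, PV = 1.456376
  t = 6.0000: CF_t = 2.200000, DF = 0.609566, PV = 1.341046
  t = 7.0000: CF_t = 2.200000, DF = 0.561295, PV = 1.234849
  t = 8.0000: CF_t = 2.200000, DF = 0.516846, PV = 1.137062
  t = 9.0000: CF_t = 2.200000, DF = 0.475917, PV = 1.047018
  t = 10.0000: CF_t = 102.200000, DF = 0.438230, PV = 44.787069
Price P = sum_t PV_t = 58.193834
First compute Macaulay numerator sum_t t * PV_t:
  t * PV_t at t = 1.0000: 2.025783
  t * PV_t at t = 2.0000: 3.730723
  t * PV_t at t = 3.0000: 5.152933
  t * PV_t at t = 4.0000: 6.326498
  t * PV_t at t = 5.0000: 7.281881
  t * PV_t at t = 6.0000: 8.046277
  t * PV_t at t = 7.0000: 8.643944
  t * PV_t at t = 8.0000: 9.096495
  t * PV_t at t = 9.0000: 9.423164
  t * PV_t at t = 10.0000: 447.870691
Macaulay duration D = 507.598388 / 58.193834 = 8.722546
Modified duration = D / (1 + y/m) = 8.722546 / (1 + 0.086000) = 8.031810


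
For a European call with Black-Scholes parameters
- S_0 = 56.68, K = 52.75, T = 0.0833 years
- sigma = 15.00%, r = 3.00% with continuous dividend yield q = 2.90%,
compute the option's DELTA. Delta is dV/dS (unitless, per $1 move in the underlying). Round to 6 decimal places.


Answer: Delta = 0.951548

Derivation:
d1 = 1.6833835852; d2 = 1.6400909761
phi(d1) = 0.0967302908; exp(-qT) = 0.9975872155; exp(-rT) = 0.9975041199
N(d1) = 0.9538495706
Delta = exp(-qT) * N(d1) = 0.9975872155 * 0.9538495706 = 0.951548


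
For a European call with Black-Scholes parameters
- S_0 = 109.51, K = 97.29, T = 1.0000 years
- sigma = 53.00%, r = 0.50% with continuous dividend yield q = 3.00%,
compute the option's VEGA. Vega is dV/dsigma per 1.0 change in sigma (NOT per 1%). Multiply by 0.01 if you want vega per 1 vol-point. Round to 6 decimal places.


Answer: Vega = 38.467119

Derivation:
d1 = 0.4410748308; d2 = -0.0889251692
phi(d1) = 0.3619634510; exp(-qT) = 0.9704455335; exp(-rT) = 0.9950124792
Vega = S * exp(-qT) * phi(d1) * sqrt(T) = 109.5100 * 0.9704455335 * 0.3619634510 * 1.0000000000 = 38.467119


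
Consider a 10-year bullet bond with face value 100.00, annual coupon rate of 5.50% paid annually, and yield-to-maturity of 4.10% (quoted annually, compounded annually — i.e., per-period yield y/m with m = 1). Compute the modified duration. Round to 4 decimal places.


Coupon per period c = face * coupon_rate / m = 5.500000
Periods per year m = 1; per-period yield y/m = 0.041000
Number of cashflows N = 10
Cashflows (t years, CF_t, discount factor 1/(1+y/m)^(m*t), PV):
  t = 1.0000: CF_t = 5.500000, DF = 0.960615, PV = 5.283381
  t = 2.0000: CF_t = 5.500000, DF = 0.922781, PV = 5.075294
  t = 3.0000: CF_t = 5.500000, DF = 0.886437, PV = 4.875403
  t = 4.0000: CF_t = 5.500000, DF = 0.851524, PV = 4.683384
  t = 5.0000: CF_t = 5.500000, DF = 0.817987, PV = 4.498928
  t = 6.0000: CF_t = 5.500000, DF = 0.785770, PV = 4.321737
  t = 7.0000: CF_t = 5.500000, DF = 0.754823, PV = 4.151524
  t = 8.0000: CF_t = 5.500000, DF = 0.725094, PV = 3.988016
  t = 9.0000: CF_t = 5.500000, DF = 0.696536, PV = 3.830947
  t = 10.0000: CF_t = 105.500000, DF = 0.669103, PV = 70.590322
Price P = sum_t PV_t = 111.298936
First compute Macaulay numerator sum_t t * PV_t:
  t * PV_t at t = 1.0000: 5.283381
  t * PV_t at t = 2.0000: 10.150589
  t * PV_t at t = 3.0000: 14.626208
  t * PV_t at t = 4.0000: 18.733536
  t * PV_t at t = 5.0000: 22.494640
  t * PV_t at t = 6.0000: 25.930421
  t * PV_t at t = 7.0000: 29.060670
  t * PV_t at t = 8.0000: 31.904125
  t * PV_t at t = 9.0000: 34.478521
  t * PV_t at t = 10.0000: 705.903223
Macaulay duration D = 898.565314 / 111.298936 = 8.073440
Modified duration = D / (1 + y/m) = 8.073440 / (1 + 0.041000) = 7.755466

Answer: Modified duration = 7.7555


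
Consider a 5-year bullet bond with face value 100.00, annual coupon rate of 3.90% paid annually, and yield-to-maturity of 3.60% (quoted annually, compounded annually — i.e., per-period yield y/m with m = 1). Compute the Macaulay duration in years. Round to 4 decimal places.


Answer: Macaulay duration = 4.6413 years

Derivation:
Coupon per period c = face * coupon_rate / m = 3.900000
Periods per year m = 1; per-period yield y/m = 0.036000
Number of cashflows N = 5
Cashflows (t years, CF_t, discount factor 1/(1+y/m)^(m*t), PV):
  t = 1.0000: CF_t = 3.900000, DF = 0.965251, PV = 3.764479
  t = 2.0000: CF_t = 3.900000, DF = 0.931709, PV = 3.633667
  t = 3.0000: CF_t = 3.900000, DF = 0.899333, PV = 3.507400
  t = 4.0000: CF_t = 3.900000, DF = 0.868082, PV = 3.385522
  t = 5.0000: CF_t = 103.900000, DF = 0.837917, PV = 87.059621
Price P = sum_t PV_t = 101.350688
Macaulay numerator sum_t t * PV_t:
  t * PV_t at t = 1.0000: 3.764479
  t * PV_t at t = 2.0000: 7.267334
  t * PV_t at t = 3.0000: 10.522201
  t * PV_t at t = 4.0000: 13.542086
  t * PV_t at t = 5.0000: 435.298103
Macaulay duration D = (sum_t t * PV_t) / P = 470.394203 / 101.350688 = 4.641253


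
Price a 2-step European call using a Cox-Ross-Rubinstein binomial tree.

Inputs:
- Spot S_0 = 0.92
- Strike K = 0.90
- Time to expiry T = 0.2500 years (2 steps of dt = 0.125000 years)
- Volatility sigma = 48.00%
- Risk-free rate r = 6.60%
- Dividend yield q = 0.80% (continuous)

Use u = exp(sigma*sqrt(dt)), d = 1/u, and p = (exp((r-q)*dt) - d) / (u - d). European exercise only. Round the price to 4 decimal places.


Answer: Price = V(0,0) = 0.0982

Derivation:
dt = T/N = 0.125000
u = exp(sigma*sqrt(dt)) = 1.184956; d = 1/u = 0.843913
p = (exp((r-q)*dt) - d) / (u - d) = 0.479011
Discount per step: exp(-r*dt) = 0.991784
Stock lattice S(k, i) with i counting down-moves:
  k=0: S(0,0) = 0.9200
  k=1: S(1,0) = 1.0902; S(1,1) = 0.7764
  k=2: S(2,0) = 1.2918; S(2,1) = 0.9200; S(2,2) = 0.6552
Terminal payoffs V(N, i) = max(S_T - K, 0):
  V(2,0) = 0.391791; V(2,1) = 0.020000; V(2,2) = 0.000000
Backward induction: V(k, i) = exp(-r*dt) * [p * V(k+1, i) + (1-p) * V(k+1, i+1)].
  V(1,0) = exp(-r*dt) * [p*0.391791 + (1-p)*0.020000] = 0.196464
  V(1,1) = exp(-r*dt) * [p*0.020000 + (1-p)*0.000000] = 0.009502
  V(0,0) = exp(-r*dt) * [p*0.196464 + (1-p)*0.009502] = 0.098245


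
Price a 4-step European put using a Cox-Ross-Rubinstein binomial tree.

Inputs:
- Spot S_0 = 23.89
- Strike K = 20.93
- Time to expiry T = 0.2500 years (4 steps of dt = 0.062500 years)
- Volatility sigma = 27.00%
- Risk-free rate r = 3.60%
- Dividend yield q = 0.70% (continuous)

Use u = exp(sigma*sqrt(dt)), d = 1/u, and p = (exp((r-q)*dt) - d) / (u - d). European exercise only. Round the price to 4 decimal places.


dt = T/N = 0.062500
u = exp(sigma*sqrt(dt)) = 1.069830; d = 1/u = 0.934728
p = (exp((r-q)*dt) - d) / (u - d) = 0.496559
Discount per step: exp(-r*dt) = 0.997753
Stock lattice S(k, i) with i counting down-moves:
  k=0: S(0,0) = 23.8900
  k=1: S(1,0) = 25.5582; S(1,1) = 22.3306
  k=2: S(2,0) = 27.3430; S(2,1) = 23.8900; S(2,2) = 20.8731
  k=3: S(3,0) = 29.2524; S(3,1) = 25.5582; S(3,2) = 22.3306; S(3,3) = 19.5106
  k=4: S(4,0) = 31.2951; S(4,1) = 27.3430; S(4,2) = 23.8900; S(4,3) = 20.8731; S(4,4) = 18.2371
Terminal payoffs V(N, i) = max(K - S_T, 0):
  V(4,0) = 0.000000; V(4,1) = 0.000000; V(4,2) = 0.000000; V(4,3) = 0.056927; V(4,4) = 2.692864
Backward induction: V(k, i) = exp(-r*dt) * [p * V(k+1, i) + (1-p) * V(k+1, i+1)].
  V(3,0) = exp(-r*dt) * [p*0.000000 + (1-p)*0.000000] = 0.000000
  V(3,1) = exp(-r*dt) * [p*0.000000 + (1-p)*0.000000] = 0.000000
  V(3,2) = exp(-r*dt) * [p*0.000000 + (1-p)*0.056927] = 0.028595
  V(3,3) = exp(-r*dt) * [p*0.056927 + (1-p)*2.692864] = 1.380854
  V(2,0) = exp(-r*dt) * [p*0.000000 + (1-p)*0.000000] = 0.000000
  V(2,1) = exp(-r*dt) * [p*0.000000 + (1-p)*0.028595] = 0.014363
  V(2,2) = exp(-r*dt) * [p*0.028595 + (1-p)*1.380854] = 0.707783
  V(1,0) = exp(-r*dt) * [p*0.000000 + (1-p)*0.014363] = 0.007215
  V(1,1) = exp(-r*dt) * [p*0.014363 + (1-p)*0.707783] = 0.362642
  V(0,0) = exp(-r*dt) * [p*0.007215 + (1-p)*0.362642] = 0.185733

Answer: Price = V(0,0) = 0.1857


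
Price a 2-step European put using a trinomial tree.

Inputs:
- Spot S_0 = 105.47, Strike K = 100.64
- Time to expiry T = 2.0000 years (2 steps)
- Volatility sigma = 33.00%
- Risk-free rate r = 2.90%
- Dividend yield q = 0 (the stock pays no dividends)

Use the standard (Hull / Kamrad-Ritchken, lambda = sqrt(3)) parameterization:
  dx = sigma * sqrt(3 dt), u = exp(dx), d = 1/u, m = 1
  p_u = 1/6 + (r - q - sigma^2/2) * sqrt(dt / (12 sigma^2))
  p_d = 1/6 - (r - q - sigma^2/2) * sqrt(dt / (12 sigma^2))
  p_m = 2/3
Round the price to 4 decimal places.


Answer: Price = V(0,0) = 12.0243

Derivation:
dt = T/N = 1.000000; dx = sigma*sqrt(3*dt) = 0.571577
u = exp(dx) = 1.771057; d = 1/u = 0.564634
p_u = 0.144404, p_m = 0.666667, p_d = 0.188930
Discount per step: exp(-r*dt) = 0.971416
Stock lattice S(k, j) with j the centered position index:
  k=0: S(0,+0) = 105.4700
  k=1: S(1,-1) = 59.5520; S(1,+0) = 105.4700; S(1,+1) = 186.7934
  k=2: S(2,-2) = 33.6251; S(2,-1) = 59.5520; S(2,+0) = 105.4700; S(2,+1) = 186.7934; S(2,+2) = 330.8219
Terminal payoffs V(N, j) = max(K - S_T, 0):
  V(2,-2) = 67.014893; V(2,-1) = 41.088006; V(2,+0) = 0.000000; V(2,+1) = 0.000000; V(2,+2) = 0.000000
Backward induction: V(k, j) = exp(-r*dt) * [p_u * V(k+1, j+1) + p_m * V(k+1, j) + p_d * V(k+1, j-1)]
  V(1,-1) = exp(-r*dt) * [p_u*0.000000 + p_m*41.088006 + p_d*67.014893] = 38.908244
  V(1,+0) = exp(-r*dt) * [p_u*0.000000 + p_m*0.000000 + p_d*41.088006] = 7.540856
  V(1,+1) = exp(-r*dt) * [p_u*0.000000 + p_m*0.000000 + p_d*0.000000] = 0.000000
  V(0,+0) = exp(-r*dt) * [p_u*0.000000 + p_m*7.540856 + p_d*38.908244] = 12.024346


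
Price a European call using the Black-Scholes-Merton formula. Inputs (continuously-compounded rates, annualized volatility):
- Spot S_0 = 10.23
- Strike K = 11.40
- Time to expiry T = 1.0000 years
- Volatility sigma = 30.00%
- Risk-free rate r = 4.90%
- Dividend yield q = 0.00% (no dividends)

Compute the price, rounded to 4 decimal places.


d1 = (ln(S/K) + (r - q + 0.5*sigma^2) * T) / (sigma * sqrt(T)) = -0.04762925
d2 = d1 - sigma * sqrt(T) = -0.34762925
exp(-rT) = 0.95218113; exp(-qT) = 1.00000000
C = S_0 * exp(-qT) * N(d1) - K * exp(-rT) * N(d2)
N(d1) = 0.48100586; N(d2) = 0.36405932
C = 10.2300 * 1.00000000 * 0.48100586 - 11.4000 * 0.95218113 * 0.36405932 = 0.9689

Answer: Price = 0.9689


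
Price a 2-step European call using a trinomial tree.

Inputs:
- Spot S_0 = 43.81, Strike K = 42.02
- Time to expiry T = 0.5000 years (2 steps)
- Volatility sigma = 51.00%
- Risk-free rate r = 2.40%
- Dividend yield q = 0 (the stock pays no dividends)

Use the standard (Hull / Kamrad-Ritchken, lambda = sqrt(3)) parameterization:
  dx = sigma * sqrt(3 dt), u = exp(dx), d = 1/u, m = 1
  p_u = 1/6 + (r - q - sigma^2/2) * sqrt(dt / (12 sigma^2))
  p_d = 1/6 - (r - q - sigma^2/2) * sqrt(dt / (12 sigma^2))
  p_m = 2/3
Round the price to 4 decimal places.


Answer: Price = V(0,0) = 6.7632

Derivation:
dt = T/N = 0.250000; dx = sigma*sqrt(3*dt) = 0.441673
u = exp(dx) = 1.555307; d = 1/u = 0.642960
p_u = 0.136653, p_m = 0.666667, p_d = 0.196680
Discount per step: exp(-r*dt) = 0.994018
Stock lattice S(k, j) with j the centered position index:
  k=0: S(0,+0) = 43.8100
  k=1: S(1,-1) = 28.1681; S(1,+0) = 43.8100; S(1,+1) = 68.1380
  k=2: S(2,-2) = 18.1109; S(2,-1) = 28.1681; S(2,+0) = 43.8100; S(2,+1) = 68.1380; S(2,+2) = 105.9755
Terminal payoffs V(N, j) = max(S_T - K, 0):
  V(2,-2) = 0.000000; V(2,-1) = 0.000000; V(2,+0) = 1.790000; V(2,+1) = 26.118000; V(2,+2) = 63.955508
Backward induction: V(k, j) = exp(-r*dt) * [p_u * V(k+1, j+1) + p_m * V(k+1, j) + p_d * V(k+1, j-1)]
  V(1,-1) = exp(-r*dt) * [p_u*1.790000 + p_m*0.000000 + p_d*0.000000] = 0.243146
  V(1,+0) = exp(-r*dt) * [p_u*26.118000 + p_m*1.790000 + p_d*0.000000] = 4.733946
  V(1,+1) = exp(-r*dt) * [p_u*63.955508 + p_m*26.118000 + p_d*1.790000] = 26.345220
  V(0,+0) = exp(-r*dt) * [p_u*26.345220 + p_m*4.733946 + p_d*0.243146] = 6.763236
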